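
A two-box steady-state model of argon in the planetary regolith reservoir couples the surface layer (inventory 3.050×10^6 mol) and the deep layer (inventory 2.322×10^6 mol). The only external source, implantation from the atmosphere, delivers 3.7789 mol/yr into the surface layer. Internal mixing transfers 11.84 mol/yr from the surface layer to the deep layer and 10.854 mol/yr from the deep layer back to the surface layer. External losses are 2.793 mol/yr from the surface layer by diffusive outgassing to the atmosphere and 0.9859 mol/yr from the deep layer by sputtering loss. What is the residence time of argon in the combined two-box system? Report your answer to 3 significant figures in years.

1.42×10^6 yr

Residence time in the combined system uses the total inventory and the total *external* removal — internal exchanges between the two boxes cancel.
M_total = 3.050×10^6 + 2.322×10^6 = 5.3720×10^6 mol.
ΣF_external_out = 2.793 + 0.9859 = 3.7789 mol/yr.
τ = M_total / ΣF_ext = 5.3720×10^6 / 3.7789 = 1.422×10^6 yr.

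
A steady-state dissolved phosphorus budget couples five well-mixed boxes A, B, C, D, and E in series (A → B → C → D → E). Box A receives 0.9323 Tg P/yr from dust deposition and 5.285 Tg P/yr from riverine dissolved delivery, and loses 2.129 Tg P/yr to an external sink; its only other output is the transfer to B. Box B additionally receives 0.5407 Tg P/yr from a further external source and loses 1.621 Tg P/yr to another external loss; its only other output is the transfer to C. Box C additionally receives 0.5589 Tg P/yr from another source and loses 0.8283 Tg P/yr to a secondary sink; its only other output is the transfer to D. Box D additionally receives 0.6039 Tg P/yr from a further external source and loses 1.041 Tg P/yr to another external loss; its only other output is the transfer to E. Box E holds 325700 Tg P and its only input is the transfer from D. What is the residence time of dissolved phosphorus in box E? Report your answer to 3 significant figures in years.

142000 yr

Box A: F(A→B) = (0.9323 + 5.285) − 2.129 = 4.0883 Tg P/yr.
Box B: F(B→C) = (4.0883 + 0.5407) − 1.621 = 3.0080 Tg P/yr.
Box C: F(C→D) = (3.0080 + 0.5589) − 0.8283 = 2.7386 Tg P/yr.
Box D: F(D→E) = (2.7386 + 0.6039) − 1.041 = 2.3015 Tg P/yr.
Box E throughput = its input = 2.3015 Tg P/yr; τ = 325700 / 2.3015 = 141500 yr.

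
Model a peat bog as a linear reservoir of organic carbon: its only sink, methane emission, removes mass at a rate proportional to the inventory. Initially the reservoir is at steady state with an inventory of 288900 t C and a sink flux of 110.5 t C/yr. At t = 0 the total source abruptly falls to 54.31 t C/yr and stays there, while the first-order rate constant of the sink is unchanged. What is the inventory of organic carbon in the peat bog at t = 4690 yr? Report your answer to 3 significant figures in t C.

166000 t C

Residence time τ = M₀/F₀ = 2614 yr. The eventual steady state is M_∞ = M₀·(F₁/F₀) = 288900 × 54.31/110.5 = 141990 t C.
The anomaly ΔM(t) = M(t) − M_∞ decays as ΔM₀·e^(−t/τ) with ΔM₀ = 288900 − 141990 = 146900 t C.
At t = 4690 yr, e^(−t/τ) = e^(−1.794) = 0.1663, so ΔM = 24430 t C and M = 141990 + 24430 = 166430 t C.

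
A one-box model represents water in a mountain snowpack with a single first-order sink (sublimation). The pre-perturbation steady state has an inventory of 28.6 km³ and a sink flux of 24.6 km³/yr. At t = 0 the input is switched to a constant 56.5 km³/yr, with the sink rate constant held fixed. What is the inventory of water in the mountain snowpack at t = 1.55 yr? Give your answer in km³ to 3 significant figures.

Residence time τ = M₀/F₀ = 1.163 yr. The eventual steady state is M_∞ = M₀·(F₁/F₀) = 28.6 × 56.5/24.6 = 65.687 km³.
The anomaly ΔM(t) = M(t) − M_∞ decays as ΔM₀·e^(−t/τ) with ΔM₀ = 28.6 − 65.687 = −37.09 km³.
At t = 1.55 yr, e^(−t/τ) = e^(−1.333) = 0.2636, so ΔM = −9.777 km³ and M = 65.687 − 9.777 = 55.910 km³.

55.9 km³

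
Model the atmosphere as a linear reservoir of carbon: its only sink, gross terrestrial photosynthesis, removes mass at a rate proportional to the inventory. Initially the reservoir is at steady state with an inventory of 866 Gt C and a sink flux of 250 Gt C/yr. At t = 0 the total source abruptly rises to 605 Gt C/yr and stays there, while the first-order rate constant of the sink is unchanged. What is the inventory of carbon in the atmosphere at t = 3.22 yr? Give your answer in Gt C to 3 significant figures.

τ = M₀/F₀ = 866/250 = 3.464 yr; rate constant k = 1/τ.
New steady state M_∞ = F₁/k = F₁·τ = 605 × 3.464 = 2095.7 Gt C.
M(t) = M_∞ + (M₀ − M_∞)·e^(−t/τ); t/τ = 3.22/3.464 = 0.9296, so e^(−t/τ) = 0.3947.
M(t) = 2095.7 − 1230 × 0.3947 = 1610.3 Gt C.

1610 Gt C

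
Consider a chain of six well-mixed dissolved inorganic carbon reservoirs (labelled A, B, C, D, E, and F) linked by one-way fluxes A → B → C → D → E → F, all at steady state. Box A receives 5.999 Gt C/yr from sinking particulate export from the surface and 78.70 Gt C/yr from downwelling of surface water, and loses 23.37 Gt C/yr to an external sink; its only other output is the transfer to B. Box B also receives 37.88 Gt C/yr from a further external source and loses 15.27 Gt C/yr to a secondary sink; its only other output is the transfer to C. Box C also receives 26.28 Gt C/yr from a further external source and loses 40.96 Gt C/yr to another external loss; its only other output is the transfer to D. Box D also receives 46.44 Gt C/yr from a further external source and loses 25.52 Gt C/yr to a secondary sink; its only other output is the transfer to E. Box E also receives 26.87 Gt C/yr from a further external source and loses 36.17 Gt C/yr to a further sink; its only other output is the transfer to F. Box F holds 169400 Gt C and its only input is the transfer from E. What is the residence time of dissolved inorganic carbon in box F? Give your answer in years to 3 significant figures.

Box A: F(A→B) = (5.999 + 78.70) − 23.37 = 61.329 Gt C/yr.
Box B: F(B→C) = (61.329 + 37.88) − 15.27 = 83.939 Gt C/yr.
Box C: F(C→D) = (83.939 + 26.28) − 40.96 = 69.259 Gt C/yr.
Box D: F(D→E) = (69.259 + 46.44) − 25.52 = 90.179 Gt C/yr.
Box E: F(E→F) = (90.179 + 26.87) − 36.17 = 80.879 Gt C/yr.
Box F throughput = its input = 80.879 Gt C/yr; τ = 169400 / 80.879 = 2094 yr.

2090 yr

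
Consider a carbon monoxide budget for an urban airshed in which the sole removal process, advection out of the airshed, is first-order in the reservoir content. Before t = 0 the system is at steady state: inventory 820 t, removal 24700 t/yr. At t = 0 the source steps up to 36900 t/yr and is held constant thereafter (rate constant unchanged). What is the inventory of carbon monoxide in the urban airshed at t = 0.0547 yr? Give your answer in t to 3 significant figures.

Residence time τ = M₀/F₀ = 0.03320 yr. The eventual steady state is M_∞ = M₀·(F₁/F₀) = 820 × 36900/24700 = 1225.0 t.
The anomaly ΔM(t) = M(t) − M_∞ decays as ΔM₀·e^(−t/τ) with ΔM₀ = 820 − 1225.0 = −405.0 t.
At t = 0.0547 yr, e^(−t/τ) = e^(−1.648) = 0.1925, so ΔM = −77.97 t and M = 1225.0 − 77.97 = 1147.1 t.

1150 t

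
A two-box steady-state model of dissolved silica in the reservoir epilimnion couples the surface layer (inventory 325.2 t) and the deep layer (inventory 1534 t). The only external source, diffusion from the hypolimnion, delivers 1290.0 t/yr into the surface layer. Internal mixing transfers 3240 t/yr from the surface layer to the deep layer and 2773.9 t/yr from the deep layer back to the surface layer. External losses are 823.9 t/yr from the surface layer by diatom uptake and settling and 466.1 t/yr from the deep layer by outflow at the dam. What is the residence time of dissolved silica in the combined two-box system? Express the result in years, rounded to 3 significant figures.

Treat the two boxes together as one reservoir: the mixing fluxes between them are internal recycling, so τ = ΣM / Σ(external losses).
M_total = 325.2 + 1534 = 1859.2 t.
ΣF_external_out = 823.9 + 466.1 = 1290.0 t/yr.
τ = M_total / ΣF_ext = 1859.2 / 1290.0 = 1.441 yr.

1.44 yr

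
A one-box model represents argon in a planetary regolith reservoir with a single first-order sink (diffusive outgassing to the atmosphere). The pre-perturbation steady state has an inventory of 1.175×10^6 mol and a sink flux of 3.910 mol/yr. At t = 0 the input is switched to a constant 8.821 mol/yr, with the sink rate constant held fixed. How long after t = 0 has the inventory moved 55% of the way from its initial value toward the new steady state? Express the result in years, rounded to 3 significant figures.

240000 yr

τ = M₀/F₀ = 1.175×10^6/3.910 = 300500 yr.
The remaining gap fraction is e^(−t/τ); 55% covered ⇒ e^(−t/τ) = 0.450.
t = −τ ln(0.450) = 300500 × 0.7985 = 240000 yr.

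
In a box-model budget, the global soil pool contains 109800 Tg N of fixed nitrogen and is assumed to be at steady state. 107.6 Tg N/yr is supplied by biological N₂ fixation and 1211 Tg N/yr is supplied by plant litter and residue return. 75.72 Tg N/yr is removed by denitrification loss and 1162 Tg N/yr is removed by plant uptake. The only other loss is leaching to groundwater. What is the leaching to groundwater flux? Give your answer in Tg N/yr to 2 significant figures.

At steady state ΣF_in = ΣF_out.
ΣF_in = 107.6 + 1211 = 1318.6 Tg N/yr.
Leaching to groundwater flux = ΣF_in − (75.72 + 1162) = 1318.6 − 1238 = 80.88 Tg N/yr.

81 Tg N/yr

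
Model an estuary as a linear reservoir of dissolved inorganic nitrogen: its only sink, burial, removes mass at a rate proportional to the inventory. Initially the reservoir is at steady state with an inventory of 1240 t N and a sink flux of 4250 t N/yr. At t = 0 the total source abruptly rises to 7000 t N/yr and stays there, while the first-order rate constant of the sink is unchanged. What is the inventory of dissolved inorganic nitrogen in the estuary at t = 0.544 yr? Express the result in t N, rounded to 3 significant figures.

1920 t N

The sink rate constant is k = F₀/M₀ = 4250/1240 = 3.427 yr⁻¹.
Solving dM/dt = F₁ − kM with M(0) = M₀ gives M(t) = F₁/k + (M₀ − F₁/k)·e^(−kt).
F₁/k = 7000/3.427 = 2042.4 t N; kt = 3.427 × 0.544 = 1.865, e^(−kt) = 0.1550.
M(0.544) = 2042.4 + (1240 − 2042.4) × 0.1550 = 2042.4 − 124.3 = 1918.0 t N.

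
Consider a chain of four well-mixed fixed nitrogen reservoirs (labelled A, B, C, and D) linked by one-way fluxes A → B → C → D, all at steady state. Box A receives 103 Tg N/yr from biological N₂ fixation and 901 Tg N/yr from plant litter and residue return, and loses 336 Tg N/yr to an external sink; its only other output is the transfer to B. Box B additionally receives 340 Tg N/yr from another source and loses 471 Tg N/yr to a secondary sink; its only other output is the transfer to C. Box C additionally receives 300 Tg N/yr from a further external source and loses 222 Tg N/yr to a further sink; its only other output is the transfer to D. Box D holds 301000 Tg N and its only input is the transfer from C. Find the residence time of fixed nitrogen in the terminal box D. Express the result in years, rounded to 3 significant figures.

Box A: F(A→B) = (103 + 901) − 336 = 668.00 Tg N/yr.
Box B: F(B→C) = (668.00 + 340) − 471 = 537.00 Tg N/yr.
Box C: F(C→D) = (537.00 + 300) − 222 = 615.00 Tg N/yr.
Box D throughput = its input = 615.00 Tg N/yr; τ = 301000 / 615.00 = 489.4 yr.

489 yr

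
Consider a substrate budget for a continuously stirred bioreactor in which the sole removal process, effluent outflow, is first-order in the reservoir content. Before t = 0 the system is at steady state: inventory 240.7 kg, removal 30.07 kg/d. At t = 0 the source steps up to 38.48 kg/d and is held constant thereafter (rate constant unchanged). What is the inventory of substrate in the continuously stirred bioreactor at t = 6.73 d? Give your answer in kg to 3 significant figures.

The sink rate constant is k = F₀/M₀ = 30.07/240.7 = 0.1249 d⁻¹.
Solving dM/dt = F₁ − kM with M(0) = M₀ gives M(t) = F₁/k + (M₀ − F₁/k)·e^(−kt).
F₁/k = 38.48/0.1249 = 308.02 kg; kt = 0.1249 × 6.73 = 0.8408, e^(−kt) = 0.4314.
M(6.73) = 308.02 + (240.7 − 308.02) × 0.4314 = 308.02 − 29.04 = 278.98 kg.

279 kg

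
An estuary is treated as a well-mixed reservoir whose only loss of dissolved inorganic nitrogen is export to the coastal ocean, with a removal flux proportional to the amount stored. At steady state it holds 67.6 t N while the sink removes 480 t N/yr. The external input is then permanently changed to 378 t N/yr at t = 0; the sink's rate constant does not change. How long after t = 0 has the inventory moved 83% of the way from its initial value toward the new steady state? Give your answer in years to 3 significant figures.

0.250 yr

τ = M₀/F₀ = 67.6/480 = 0.1408 yr.
The remaining gap fraction is e^(−t/τ); 83% covered ⇒ e^(−t/τ) = 0.170.
t = −τ ln(0.170) = 0.1408 × 1.772 = 0.2496 yr.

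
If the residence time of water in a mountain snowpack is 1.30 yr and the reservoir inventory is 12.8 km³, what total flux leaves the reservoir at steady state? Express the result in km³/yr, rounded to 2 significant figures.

9.8 km³/yr

F = M / τ = 12.8 / 1.30 = 9.846 km³/yr.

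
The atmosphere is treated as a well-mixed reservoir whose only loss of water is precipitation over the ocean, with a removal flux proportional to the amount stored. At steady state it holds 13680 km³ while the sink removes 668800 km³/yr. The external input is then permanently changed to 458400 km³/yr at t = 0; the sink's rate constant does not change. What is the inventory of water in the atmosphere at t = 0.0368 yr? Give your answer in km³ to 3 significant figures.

τ = M₀/F₀ = 13680/668800 = 0.02045 yr; rate constant k = 1/τ.
New steady state M_∞ = F₁/k = F₁·τ = 458400 × 0.02045 = 9376.4 km³.
M(t) = M_∞ + (M₀ − M_∞)·e^(−t/τ); t/τ = 0.0368/0.02045 = 1.799, so e^(−t/τ) = 0.1654.
M(t) = 9376.4 + 4304 × 0.1654 = 10088 km³.

10100 km³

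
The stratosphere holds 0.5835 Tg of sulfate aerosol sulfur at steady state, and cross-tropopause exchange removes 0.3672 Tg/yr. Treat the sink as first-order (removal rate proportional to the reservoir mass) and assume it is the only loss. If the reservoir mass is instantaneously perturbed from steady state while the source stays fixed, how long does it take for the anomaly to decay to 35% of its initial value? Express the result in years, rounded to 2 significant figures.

1.7 yr

For a linear reservoir the anomaly decays as exp(−t/τ) with τ = M/F = 0.5835/0.3672 = 1.589 yr.
exp(−t/τ) = 0.35 ⇒ t = −τ ln(0.35) = 1.589 × 1.050 = 1.668 yr.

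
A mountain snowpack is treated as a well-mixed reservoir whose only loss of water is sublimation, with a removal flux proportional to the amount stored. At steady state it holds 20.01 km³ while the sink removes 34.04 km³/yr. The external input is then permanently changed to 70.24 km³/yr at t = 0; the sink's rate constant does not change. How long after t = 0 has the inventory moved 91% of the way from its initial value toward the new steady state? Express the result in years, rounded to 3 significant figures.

τ = M₀/F₀ = 20.01/34.04 = 0.5878 yr.
The remaining gap fraction is e^(−t/τ); 91% covered ⇒ e^(−t/τ) = 0.0900.
t = −τ ln(0.0900) = 0.5878 × 2.408 = 1.415 yr.

1.42 yr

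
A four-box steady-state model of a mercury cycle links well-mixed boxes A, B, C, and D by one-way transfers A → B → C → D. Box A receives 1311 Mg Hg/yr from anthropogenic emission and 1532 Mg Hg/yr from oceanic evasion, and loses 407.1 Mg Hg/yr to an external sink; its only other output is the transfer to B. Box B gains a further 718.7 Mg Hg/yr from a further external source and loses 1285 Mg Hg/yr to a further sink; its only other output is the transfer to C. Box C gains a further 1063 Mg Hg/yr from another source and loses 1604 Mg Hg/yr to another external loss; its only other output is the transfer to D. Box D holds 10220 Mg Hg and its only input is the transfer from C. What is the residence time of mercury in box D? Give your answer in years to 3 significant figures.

Box A: F(A→B) = (1311 + 1532) − 407.1 = 2435.9 Mg Hg/yr.
Box B: F(B→C) = (2435.9 + 718.7) − 1285 = 1869.6 Mg Hg/yr.
Box C: F(C→D) = (1869.6 + 1063) − 1604 = 1328.6 Mg Hg/yr.
Box D throughput = its input = 1328.6 Mg Hg/yr; τ = 10220 / 1328.6 = 7.692 yr.

7.69 yr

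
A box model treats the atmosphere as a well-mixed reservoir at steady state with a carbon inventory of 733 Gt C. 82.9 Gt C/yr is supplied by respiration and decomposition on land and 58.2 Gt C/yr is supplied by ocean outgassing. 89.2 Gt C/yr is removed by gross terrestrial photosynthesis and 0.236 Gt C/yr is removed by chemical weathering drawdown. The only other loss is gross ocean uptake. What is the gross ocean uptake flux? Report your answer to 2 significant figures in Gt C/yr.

52 Gt C/yr

At steady state ΣF_in = ΣF_out.
ΣF_in = 82.9 + 58.2 = 141.10 Gt C/yr.
Gross ocean uptake flux = ΣF_in − (89.2 + 0.236) = 141.10 − 89.44 = 51.66 Gt C/yr.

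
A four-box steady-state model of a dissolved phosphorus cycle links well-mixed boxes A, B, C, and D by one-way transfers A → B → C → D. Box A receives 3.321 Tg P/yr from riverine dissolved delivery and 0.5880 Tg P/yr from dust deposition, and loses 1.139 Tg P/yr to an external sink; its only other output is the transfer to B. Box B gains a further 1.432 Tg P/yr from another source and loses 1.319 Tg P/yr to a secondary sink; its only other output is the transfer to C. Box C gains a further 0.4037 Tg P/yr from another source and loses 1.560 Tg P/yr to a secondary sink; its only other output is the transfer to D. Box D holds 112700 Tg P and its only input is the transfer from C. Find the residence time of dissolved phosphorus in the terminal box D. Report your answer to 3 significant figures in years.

Box A: F(A→B) = (3.321 + 0.5880) − 1.139 = 2.7700 Tg P/yr.
Box B: F(B→C) = (2.7700 + 1.432) − 1.319 = 2.8830 Tg P/yr.
Box C: F(C→D) = (2.8830 + 0.4037) − 1.560 = 1.7267 Tg P/yr.
Box D throughput = its input = 1.7267 Tg P/yr; τ = 112700 / 1.7267 = 65270 yr.

65300 yr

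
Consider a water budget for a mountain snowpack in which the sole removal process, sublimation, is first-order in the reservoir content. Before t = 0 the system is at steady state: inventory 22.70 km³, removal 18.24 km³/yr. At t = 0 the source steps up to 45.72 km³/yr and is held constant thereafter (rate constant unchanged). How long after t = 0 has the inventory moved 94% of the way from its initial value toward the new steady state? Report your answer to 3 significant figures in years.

τ = M₀/F₀ = 22.70/18.24 = 1.245 yr.
The remaining gap fraction is e^(−t/τ); 94% covered ⇒ e^(−t/τ) = 0.0600.
t = −τ ln(0.0600) = 1.245 × 2.813 = 3.501 yr.

3.50 yr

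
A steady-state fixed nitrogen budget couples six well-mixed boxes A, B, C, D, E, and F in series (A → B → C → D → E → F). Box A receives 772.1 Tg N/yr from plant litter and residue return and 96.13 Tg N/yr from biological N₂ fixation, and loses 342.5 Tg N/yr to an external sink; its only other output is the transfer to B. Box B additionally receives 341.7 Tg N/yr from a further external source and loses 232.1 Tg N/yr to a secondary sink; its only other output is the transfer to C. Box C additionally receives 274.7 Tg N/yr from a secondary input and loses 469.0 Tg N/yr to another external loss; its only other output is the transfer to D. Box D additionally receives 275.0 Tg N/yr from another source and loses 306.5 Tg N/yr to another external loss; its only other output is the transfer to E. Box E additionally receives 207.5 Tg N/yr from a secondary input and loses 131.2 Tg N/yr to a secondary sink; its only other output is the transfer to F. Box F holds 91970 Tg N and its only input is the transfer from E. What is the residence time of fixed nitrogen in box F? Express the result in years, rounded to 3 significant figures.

189 yr

Box A: F(A→B) = (772.1 + 96.13) − 342.5 = 525.73 Tg N/yr.
Box B: F(B→C) = (525.73 + 341.7) − 232.1 = 635.33 Tg N/yr.
Box C: F(C→D) = (635.33 + 274.7) − 469.0 = 441.03 Tg N/yr.
Box D: F(D→E) = (441.03 + 275.0) − 306.5 = 409.53 Tg N/yr.
Box E: F(E→F) = (409.53 + 207.5) − 131.2 = 485.83 Tg N/yr.
Box F throughput = its input = 485.83 Tg N/yr; τ = 91970 / 485.83 = 189.3 yr.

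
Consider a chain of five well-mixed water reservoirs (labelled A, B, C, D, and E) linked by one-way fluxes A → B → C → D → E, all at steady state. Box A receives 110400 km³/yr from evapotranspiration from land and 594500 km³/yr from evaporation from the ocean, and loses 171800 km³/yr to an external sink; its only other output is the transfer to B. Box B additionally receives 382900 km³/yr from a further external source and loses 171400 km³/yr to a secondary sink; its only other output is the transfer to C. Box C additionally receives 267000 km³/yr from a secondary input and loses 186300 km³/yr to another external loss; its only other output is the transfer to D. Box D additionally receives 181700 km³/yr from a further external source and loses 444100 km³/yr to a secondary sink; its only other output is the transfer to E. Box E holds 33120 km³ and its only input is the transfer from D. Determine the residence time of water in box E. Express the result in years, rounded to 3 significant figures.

Box A: F(A→B) = (110400 + 594500) − 171800 = 533100 km³/yr.
Box B: F(B→C) = (533100 + 382900) − 171400 = 744600 km³/yr.
Box C: F(C→D) = (744600 + 267000) − 186300 = 825300 km³/yr.
Box D: F(D→E) = (825300 + 181700) − 444100 = 562900 km³/yr.
Box E throughput = its input = 562900 km³/yr; τ = 33120 / 562900 = 0.05884 yr.

0.0588 yr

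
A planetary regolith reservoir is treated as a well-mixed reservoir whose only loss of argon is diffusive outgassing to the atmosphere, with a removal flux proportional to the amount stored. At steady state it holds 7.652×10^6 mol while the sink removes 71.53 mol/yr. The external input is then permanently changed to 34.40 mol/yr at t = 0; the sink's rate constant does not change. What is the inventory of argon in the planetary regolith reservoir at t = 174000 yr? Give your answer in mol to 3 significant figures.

4.46×10^6 mol

Residence time τ = M₀/F₀ = 107000 yr. The eventual steady state is M_∞ = M₀·(F₁/F₀) = 7.652×10^6 × 34.40/71.53 = 3.6800×10^6 mol.
The anomaly ΔM(t) = M(t) − M_∞ decays as ΔM₀·e^(−t/τ) with ΔM₀ = 7.652×10^6 − 3.6800×10^6 = 3.972×10^6 mol.
At t = 174000 yr, e^(−t/τ) = e^(−1.627) = 0.1966, so ΔM = 780900 mol and M = 3.6800×10^6 + 780900 = 4.4609×10^6 mol.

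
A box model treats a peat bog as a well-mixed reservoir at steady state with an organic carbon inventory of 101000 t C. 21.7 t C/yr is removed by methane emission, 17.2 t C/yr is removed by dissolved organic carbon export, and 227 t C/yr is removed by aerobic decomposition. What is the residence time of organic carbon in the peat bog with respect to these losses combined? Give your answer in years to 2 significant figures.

Total removal = 21.70 + 17.20 + 227.0 = 265.90 t C/yr.
τ = M / ΣF_out = 101000 / 265.90 = 379.8 yr.

380 yr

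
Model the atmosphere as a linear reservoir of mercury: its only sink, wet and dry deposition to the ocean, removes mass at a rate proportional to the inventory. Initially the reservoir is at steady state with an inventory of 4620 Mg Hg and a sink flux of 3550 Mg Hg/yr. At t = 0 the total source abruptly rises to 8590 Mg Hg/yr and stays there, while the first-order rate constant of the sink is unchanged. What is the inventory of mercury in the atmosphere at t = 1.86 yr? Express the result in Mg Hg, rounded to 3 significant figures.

9610 Mg Hg

The sink rate constant is k = F₀/M₀ = 3550/4620 = 0.7684 yr⁻¹.
Solving dM/dt = F₁ − kM with M(0) = M₀ gives M(t) = F₁/k + (M₀ − F₁/k)·e^(−kt).
F₁/k = 8590/0.7684 = 11179 Mg Hg; kt = 0.7684 × 1.86 = 1.429, e^(−kt) = 0.2395.
M(1.86) = 11179 + (4620 − 11179) × 0.2395 = 11179 − 1571 = 9608.2 Mg Hg.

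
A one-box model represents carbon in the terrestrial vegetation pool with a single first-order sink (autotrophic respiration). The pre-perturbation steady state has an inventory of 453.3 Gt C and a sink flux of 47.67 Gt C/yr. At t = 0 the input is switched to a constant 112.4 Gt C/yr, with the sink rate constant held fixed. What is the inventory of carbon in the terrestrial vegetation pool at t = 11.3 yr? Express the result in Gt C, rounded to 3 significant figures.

Residence time τ = M₀/F₀ = 9.509 yr. The eventual steady state is M_∞ = M₀·(F₁/F₀) = 453.3 × 112.4/47.67 = 1068.8 Gt C.
The anomaly ΔM(t) = M(t) − M_∞ decays as ΔM₀·e^(−t/τ) with ΔM₀ = 453.3 − 1068.8 = −615.5 Gt C.
At t = 11.3 yr, e^(−t/τ) = e^(−1.188) = 0.3047, so ΔM = −187.6 Gt C and M = 1068.8 − 187.6 = 881.26 Gt C.

881 Gt C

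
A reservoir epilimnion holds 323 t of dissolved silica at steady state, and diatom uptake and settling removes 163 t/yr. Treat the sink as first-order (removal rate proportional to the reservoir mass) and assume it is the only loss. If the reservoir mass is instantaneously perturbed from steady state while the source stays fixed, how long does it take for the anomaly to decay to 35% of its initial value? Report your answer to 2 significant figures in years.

2.1 yr

For a linear reservoir the anomaly decays as exp(−t/τ) with τ = M/F = 323/163 = 1.982 yr.
exp(−t/τ) = 0.35 ⇒ t = −τ ln(0.35) = 1.982 × 1.050 = 2.080 yr.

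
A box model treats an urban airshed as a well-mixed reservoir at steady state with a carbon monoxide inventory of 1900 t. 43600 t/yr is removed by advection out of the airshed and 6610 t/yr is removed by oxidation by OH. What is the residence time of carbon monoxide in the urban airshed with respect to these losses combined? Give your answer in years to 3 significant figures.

Total removal = 43600 + 6610 = 50210 t/yr.
τ = M / ΣF_out = 1900 / 50210 = 0.03784 yr.

0.0378 yr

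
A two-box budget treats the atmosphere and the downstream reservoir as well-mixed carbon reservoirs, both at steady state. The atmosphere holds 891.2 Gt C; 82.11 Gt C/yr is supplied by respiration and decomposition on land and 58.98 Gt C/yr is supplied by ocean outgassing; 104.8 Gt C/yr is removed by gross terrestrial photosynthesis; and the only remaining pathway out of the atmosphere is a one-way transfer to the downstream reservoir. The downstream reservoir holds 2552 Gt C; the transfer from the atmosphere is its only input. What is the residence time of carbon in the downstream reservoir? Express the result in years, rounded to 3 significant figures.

Balance the atmosphere: ΣF_in = 82.11 + 58.98 = 141.09 Gt C/yr.
Transfer to the downstream reservoir = ΣF_in − (104.8) = 36.290 Gt C/yr.
At steady state the output of the downstream reservoir equals its input, 36.290 Gt C/yr.
τ = M / F = 2552 / 36.290 = 70.32 yr.

70.3 yr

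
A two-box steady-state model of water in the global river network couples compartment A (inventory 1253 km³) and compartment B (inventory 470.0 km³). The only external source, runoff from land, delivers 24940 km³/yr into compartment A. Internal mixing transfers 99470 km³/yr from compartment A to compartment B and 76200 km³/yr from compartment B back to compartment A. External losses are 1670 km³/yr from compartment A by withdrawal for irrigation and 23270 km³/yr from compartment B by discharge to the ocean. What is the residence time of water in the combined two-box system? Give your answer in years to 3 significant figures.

0.0691 yr

For the system as a whole, the A↔B exchange is internal and contributes nothing to the throughput; only the external sinks remove mass.
M_total = 1253 + 470.0 = 1723.0 km³.
ΣF_external_out = 1670 + 23270 = 24940 km³/yr.
τ = M_total / ΣF_ext = 1723.0 / 24940 = 0.06909 yr.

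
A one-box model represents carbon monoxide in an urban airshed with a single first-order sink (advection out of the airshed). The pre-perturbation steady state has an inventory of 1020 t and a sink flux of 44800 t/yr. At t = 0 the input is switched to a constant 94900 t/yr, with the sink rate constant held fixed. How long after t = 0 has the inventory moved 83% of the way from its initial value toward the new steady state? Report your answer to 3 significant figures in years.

τ = M₀/F₀ = 1020/44800 = 0.02277 yr.
The remaining gap fraction is e^(−t/τ); 83% covered ⇒ e^(−t/τ) = 0.170.
t = −τ ln(0.170) = 0.02277 × 1.772 = 0.04034 yr.

0.0403 yr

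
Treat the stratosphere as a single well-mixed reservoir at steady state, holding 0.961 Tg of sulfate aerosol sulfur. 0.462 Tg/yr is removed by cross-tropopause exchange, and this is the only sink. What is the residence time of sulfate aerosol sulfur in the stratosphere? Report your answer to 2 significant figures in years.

2.1 yr

τ = M / F = 0.961 / 0.462 = 2.080 yr.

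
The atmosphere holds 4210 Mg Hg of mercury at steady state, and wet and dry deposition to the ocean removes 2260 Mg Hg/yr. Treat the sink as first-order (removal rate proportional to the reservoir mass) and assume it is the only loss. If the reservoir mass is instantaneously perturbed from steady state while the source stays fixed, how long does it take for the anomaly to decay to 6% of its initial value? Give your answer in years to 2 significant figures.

5.2 yr

For a linear reservoir the anomaly decays as exp(−t/τ) with τ = M/F = 4210/2260 = 1.863 yr.
exp(−t/τ) = 0.06 ⇒ t = −τ ln(0.06) = 1.863 × 2.813 = 5.241 yr.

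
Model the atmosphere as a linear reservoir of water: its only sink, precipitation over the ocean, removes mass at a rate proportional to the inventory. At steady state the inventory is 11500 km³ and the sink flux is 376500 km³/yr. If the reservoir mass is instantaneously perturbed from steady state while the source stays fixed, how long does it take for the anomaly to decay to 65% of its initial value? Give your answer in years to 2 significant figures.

For a linear reservoir the anomaly decays as exp(−t/τ) with τ = M/F = 11500/376500 = 0.03054 yr.
exp(−t/τ) = 0.65 ⇒ t = −τ ln(0.65) = 0.03054 × 0.4308 = 0.01316 yr.

0.013 yr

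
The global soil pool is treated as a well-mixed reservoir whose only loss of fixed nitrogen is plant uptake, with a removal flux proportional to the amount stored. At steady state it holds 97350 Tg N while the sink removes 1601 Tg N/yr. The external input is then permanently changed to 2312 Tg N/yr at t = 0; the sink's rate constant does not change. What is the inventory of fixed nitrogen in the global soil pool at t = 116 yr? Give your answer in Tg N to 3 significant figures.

134000 Tg N

The sink rate constant is k = F₀/M₀ = 1601/97350 = 0.01645 yr⁻¹.
Solving dM/dt = F₁ − kM with M(0) = M₀ gives M(t) = F₁/k + (M₀ − F₁/k)·e^(−kt).
F₁/k = 2312/0.01645 = 140580 Tg N; kt = 0.01645 × 116 = 1.908, e^(−kt) = 0.1484.
M(116) = 140580 + (97350 − 140580) × 0.1484 = 140580 − 6417 = 134170 Tg N.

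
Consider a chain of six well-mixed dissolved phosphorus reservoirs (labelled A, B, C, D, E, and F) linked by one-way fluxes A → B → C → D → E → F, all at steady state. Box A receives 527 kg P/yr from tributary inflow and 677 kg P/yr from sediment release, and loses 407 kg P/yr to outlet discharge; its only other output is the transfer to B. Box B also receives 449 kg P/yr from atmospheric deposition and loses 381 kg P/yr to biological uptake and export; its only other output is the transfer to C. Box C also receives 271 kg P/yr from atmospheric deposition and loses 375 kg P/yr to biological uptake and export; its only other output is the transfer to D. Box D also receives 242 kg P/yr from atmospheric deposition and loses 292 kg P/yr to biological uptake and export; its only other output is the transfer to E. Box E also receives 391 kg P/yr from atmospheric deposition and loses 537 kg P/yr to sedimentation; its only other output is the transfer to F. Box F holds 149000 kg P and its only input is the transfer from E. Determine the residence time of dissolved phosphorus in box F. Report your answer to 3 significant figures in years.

Box A: F(A→B) = (527 + 677) − 407 = 797.00 kg P/yr.
Box B: F(B→C) = (797.00 + 449) − 381 = 865.00 kg P/yr.
Box C: F(C→D) = (865.00 + 271) − 375 = 761.00 kg P/yr.
Box D: F(D→E) = (761.00 + 242) − 292 = 711.00 kg P/yr.
Box E: F(E→F) = (711.00 + 391) − 537 = 565.00 kg P/yr.
Box F throughput = its input = 565.00 kg P/yr; τ = 149000 / 565.00 = 263.7 yr.

264 yr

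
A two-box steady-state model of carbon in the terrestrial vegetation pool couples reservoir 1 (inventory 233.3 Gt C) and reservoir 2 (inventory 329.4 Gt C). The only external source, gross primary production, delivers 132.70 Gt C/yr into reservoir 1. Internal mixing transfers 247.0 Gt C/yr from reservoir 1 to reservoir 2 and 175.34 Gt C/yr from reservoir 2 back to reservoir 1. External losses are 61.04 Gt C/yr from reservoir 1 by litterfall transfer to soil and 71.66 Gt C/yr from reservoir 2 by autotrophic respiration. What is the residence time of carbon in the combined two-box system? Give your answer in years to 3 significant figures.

For the system as a whole, the A↔B exchange is internal and contributes nothing to the throughput; only the external sinks remove mass.
M_total = 233.3 + 329.4 = 562.70 Gt C.
ΣF_external_out = 61.04 + 71.66 = 132.70 Gt C/yr.
τ = M_total / ΣF_ext = 562.70 / 132.70 = 4.240 yr.

4.24 yr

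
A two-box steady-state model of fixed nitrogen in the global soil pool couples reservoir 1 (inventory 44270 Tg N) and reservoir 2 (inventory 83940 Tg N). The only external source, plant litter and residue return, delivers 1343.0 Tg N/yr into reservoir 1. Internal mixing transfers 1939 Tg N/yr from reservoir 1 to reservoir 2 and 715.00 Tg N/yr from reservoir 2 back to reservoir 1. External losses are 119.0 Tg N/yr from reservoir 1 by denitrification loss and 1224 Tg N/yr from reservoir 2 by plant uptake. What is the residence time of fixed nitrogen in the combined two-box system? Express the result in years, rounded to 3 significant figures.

95.5 yr

Residence time in the combined system uses the total inventory and the total *external* removal — internal exchanges between the two boxes cancel.
M_total = 44270 + 83940 = 128210 Tg N.
ΣF_external_out = 119.0 + 1224 = 1343.0 Tg N/yr.
τ = M_total / ΣF_ext = 128210 / 1343.0 = 95.47 yr.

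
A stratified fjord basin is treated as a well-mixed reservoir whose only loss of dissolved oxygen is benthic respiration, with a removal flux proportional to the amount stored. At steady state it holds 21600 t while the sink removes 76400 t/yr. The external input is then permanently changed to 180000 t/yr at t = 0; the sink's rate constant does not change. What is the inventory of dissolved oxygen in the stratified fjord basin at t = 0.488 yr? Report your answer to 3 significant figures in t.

The sink rate constant is k = F₀/M₀ = 76400/21600 = 3.537 yr⁻¹.
Solving dM/dt = F₁ − kM with M(0) = M₀ gives M(t) = F₁/k + (M₀ − F₁/k)·e^(−kt).
F₁/k = 180000/3.537 = 50890 t; kt = 3.537 × 0.488 = 1.726, e^(−kt) = 0.1780.
M(0.488) = 50890 + (21600 − 50890) × 0.1780 = 50890 − 5213 = 45677 t.

45700 t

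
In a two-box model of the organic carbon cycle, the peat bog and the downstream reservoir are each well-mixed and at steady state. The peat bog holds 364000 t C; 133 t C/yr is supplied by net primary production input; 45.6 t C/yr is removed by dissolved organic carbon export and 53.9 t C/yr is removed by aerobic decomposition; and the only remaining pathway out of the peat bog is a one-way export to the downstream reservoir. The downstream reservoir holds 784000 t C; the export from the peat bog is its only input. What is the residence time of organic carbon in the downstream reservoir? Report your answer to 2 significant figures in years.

Balance the peat bog: ΣF_in = 133.00 t C/yr.
Export to the downstream reservoir = ΣF_in − (45.6 + 53.9) = 33.500 t C/yr.
At steady state the output of the downstream reservoir equals its input, 33.500 t C/yr.
τ = M / F = 784000 / 33.500 = 23400 yr.

23000 yr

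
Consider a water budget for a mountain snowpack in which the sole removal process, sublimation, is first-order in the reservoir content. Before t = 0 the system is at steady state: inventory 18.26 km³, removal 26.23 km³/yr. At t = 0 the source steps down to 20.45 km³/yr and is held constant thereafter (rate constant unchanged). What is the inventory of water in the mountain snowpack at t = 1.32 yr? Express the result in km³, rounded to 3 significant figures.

14.8 km³

Residence time τ = M₀/F₀ = 0.6961 yr. The eventual steady state is M_∞ = M₀·(F₁/F₀) = 18.26 × 20.45/26.23 = 14.236 km³.
The anomaly ΔM(t) = M(t) − M_∞ decays as ΔM₀·e^(−t/τ) with ΔM₀ = 18.26 − 14.236 = 4.024 km³.
At t = 1.32 yr, e^(−t/τ) = e^(−1.896) = 0.1501, so ΔM = 0.6042 km³ and M = 14.236 + 0.6042 = 14.840 km³.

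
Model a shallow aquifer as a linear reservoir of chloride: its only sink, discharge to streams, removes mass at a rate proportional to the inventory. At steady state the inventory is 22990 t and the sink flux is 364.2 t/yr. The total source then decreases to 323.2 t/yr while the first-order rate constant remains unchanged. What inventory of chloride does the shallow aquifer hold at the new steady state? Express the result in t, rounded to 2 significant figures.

20000 t

Rate constant k = F/M = 364.2 / 22990 = 0.01584 yr⁻¹.
At the new steady state, source = k·M_new ⇒ M_new = 323.2 / 0.01584 = 20400 t.
(Equivalently M_new = M × F_new/F_old = 22990 × 323.2/364.2.)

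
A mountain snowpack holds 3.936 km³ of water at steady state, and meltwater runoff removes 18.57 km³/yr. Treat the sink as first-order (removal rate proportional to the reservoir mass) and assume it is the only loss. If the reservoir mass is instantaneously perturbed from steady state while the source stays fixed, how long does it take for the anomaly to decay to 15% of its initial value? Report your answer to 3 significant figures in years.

For a linear reservoir the anomaly decays as exp(−t/τ) with τ = M/F = 3.936/18.57 = 0.2120 yr.
exp(−t/τ) = 0.15 ⇒ t = −τ ln(0.15) = 0.2120 × 1.897 = 0.4021 yr.

0.402 yr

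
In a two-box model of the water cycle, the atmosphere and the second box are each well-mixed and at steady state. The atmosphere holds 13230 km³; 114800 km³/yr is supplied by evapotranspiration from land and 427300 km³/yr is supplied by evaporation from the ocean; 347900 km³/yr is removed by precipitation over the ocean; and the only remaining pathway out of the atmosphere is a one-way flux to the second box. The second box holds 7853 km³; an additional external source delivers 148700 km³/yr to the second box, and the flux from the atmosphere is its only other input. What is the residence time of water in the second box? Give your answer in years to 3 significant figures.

Balance the atmosphere: ΣF_in = 114800 + 427300 = 542100 km³/yr.
Flux to the second box = ΣF_in − (347900) = 194200 km³/yr.
Total input to the second box = 194200 + 148700 = 342900 km³/yr; at steady state this equals its total output.
τ = M / F = 7853 / 342900 = 0.02290 yr.

0.0229 yr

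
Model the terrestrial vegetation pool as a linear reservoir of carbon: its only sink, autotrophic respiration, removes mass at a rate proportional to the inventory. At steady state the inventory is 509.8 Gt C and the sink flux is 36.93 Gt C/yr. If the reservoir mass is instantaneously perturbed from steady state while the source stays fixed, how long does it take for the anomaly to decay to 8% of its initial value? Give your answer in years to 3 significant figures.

34.9 yr

For a linear reservoir the anomaly decays as exp(−t/τ) with τ = M/F = 509.8/36.93 = 13.80 yr.
exp(−t/τ) = 0.08 ⇒ t = −τ ln(0.08) = 13.80 × 2.526 = 34.87 yr.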